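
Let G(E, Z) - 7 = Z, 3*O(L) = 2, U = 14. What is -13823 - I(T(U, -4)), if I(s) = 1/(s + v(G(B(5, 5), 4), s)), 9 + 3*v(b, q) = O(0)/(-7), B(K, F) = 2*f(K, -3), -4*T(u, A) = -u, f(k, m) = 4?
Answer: -815683/59 ≈ -13825.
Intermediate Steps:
O(L) = 2/3 (O(L) = (1/3)*2 = 2/3)
T(u, A) = u/4 (T(u, A) = -(-1)*u/4 = u/4)
B(K, F) = 8 (B(K, F) = 2*4 = 8)
G(E, Z) = 7 + Z
v(b, q) = -191/63 (v(b, q) = -3 + ((2/3)/(-7))/3 = -3 + ((2/3)*(-1/7))/3 = -3 + (1/3)*(-2/21) = -3 - 2/63 = -191/63)
I(s) = 1/(-191/63 + s) (I(s) = 1/(s - 191/63) = 1/(-191/63 + s))
-13823 - I(T(U, -4)) = -13823 - 63/(-191 + 63*((1/4)*14)) = -13823 - 63/(-191 + 63*(7/2)) = -13823 - 63/(-191 + 441/2) = -13823 - 63/59/2 = -13823 - 63*2/59 = -13823 - 1*126/59 = -13823 - 126/59 = -815683/59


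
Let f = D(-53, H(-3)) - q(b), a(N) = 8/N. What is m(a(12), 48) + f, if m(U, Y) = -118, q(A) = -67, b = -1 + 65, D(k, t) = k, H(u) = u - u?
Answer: -104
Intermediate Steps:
H(u) = 0
b = 64
f = 14 (f = -53 - 1*(-67) = -53 + 67 = 14)
m(a(12), 48) + f = -118 + 14 = -104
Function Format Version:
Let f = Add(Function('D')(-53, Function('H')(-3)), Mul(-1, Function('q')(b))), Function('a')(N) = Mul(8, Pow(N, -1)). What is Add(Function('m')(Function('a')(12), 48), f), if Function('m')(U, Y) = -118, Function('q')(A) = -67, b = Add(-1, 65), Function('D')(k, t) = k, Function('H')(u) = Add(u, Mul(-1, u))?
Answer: -104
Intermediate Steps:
Function('H')(u) = 0
b = 64
f = 14 (f = Add(-53, Mul(-1, -67)) = Add(-53, 67) = 14)
Add(Function('m')(Function('a')(12), 48), f) = Add(-118, 14) = -104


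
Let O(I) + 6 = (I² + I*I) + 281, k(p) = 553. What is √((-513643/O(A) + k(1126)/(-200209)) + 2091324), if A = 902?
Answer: √1313816359013886677473788946/25064364919 ≈ 1446.1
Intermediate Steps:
O(I) = 275 + 2*I² (O(I) = -6 + ((I² + I*I) + 281) = -6 + ((I² + I²) + 281) = -6 + (2*I² + 281) = -6 + (281 + 2*I²) = 275 + 2*I²)
√((-513643/O(A) + k(1126)/(-200209)) + 2091324) = √((-513643/(275 + 2*902²) + 553/(-200209)) + 2091324) = √((-513643/(275 + 2*813604) + 553*(-1/200209)) + 2091324) = √((-513643/(275 + 1627208) - 553/200209) + 2091324) = √((-513643/1627483 - 553/200209) + 2091324) = √((-513643*1/1627483 - 553/200209) + 2091324) = √((-39511/125191 - 553/200209) + 2091324) = √(-7979688422/25064364919 + 2091324) = √(52417699920174334/25064364919) = √1313816359013886677473788946/25064364919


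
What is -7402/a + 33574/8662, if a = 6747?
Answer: 81203827/29221257 ≈ 2.7789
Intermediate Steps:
-7402/a + 33574/8662 = -7402/6747 + 33574/8662 = -7402*1/6747 + 33574*(1/8662) = -7402/6747 + 16787/4331 = 81203827/29221257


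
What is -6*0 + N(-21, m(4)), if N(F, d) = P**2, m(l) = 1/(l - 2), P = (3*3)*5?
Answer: 2025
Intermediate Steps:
P = 45 (P = 9*5 = 45)
m(l) = 1/(-2 + l)
N(F, d) = 2025 (N(F, d) = 45**2 = 2025)
-6*0 + N(-21, m(4)) = -6*0 + 2025 = 0 + 2025 = 2025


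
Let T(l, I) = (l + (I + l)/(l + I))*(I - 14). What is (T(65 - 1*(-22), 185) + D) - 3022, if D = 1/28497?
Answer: 342704923/28497 ≈ 12026.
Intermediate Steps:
T(l, I) = (1 + l)*(-14 + I) (T(l, I) = (l + (I + l)/(I + l))*(-14 + I) = (l + 1)*(-14 + I) = (1 + l)*(-14 + I))
D = 1/28497 ≈ 3.5091e-5
(T(65 - 1*(-22), 185) + D) - 3022 = ((-14 + 185 - 14*(65 - 1*(-22)) + 185*(65 - 1*(-22))) + 1/28497) - 3022 = ((-14 + 185 - 14*(65 + 22) + 185*(65 + 22)) + 1/28497) - 3022 = ((-14 + 185 - 14*87 + 185*87) + 1/28497) - 3022 = ((-14 + 185 - 1218 + 16095) + 1/28497) - 3022 = (15048 + 1/28497) - 3022 = 428822857/28497 - 3022 = 342704923/28497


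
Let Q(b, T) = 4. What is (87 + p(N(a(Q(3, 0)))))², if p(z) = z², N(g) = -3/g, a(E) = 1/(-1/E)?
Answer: 1962801/256 ≈ 7667.2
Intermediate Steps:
a(E) = -E
(87 + p(N(a(Q(3, 0)))))² = (87 + (-3/((-1*4)))²)² = (87 + (-3/(-4))²)² = (87 + (-3*(-¼))²)² = (87 + (¾)²)² = (87 + 9/16)² = (1401/16)² = 1962801/256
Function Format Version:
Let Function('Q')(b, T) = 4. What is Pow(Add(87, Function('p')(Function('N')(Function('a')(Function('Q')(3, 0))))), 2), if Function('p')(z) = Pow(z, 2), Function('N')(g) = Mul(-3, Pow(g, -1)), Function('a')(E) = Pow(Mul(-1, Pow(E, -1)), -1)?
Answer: Rational(1962801, 256) ≈ 7667.2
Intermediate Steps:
Function('a')(E) = Mul(-1, E)
Pow(Add(87, Function('p')(Function('N')(Function('a')(Function('Q')(3, 0))))), 2) = Pow(Add(87, Pow(Mul(-3, Pow(Mul(-1, 4), -1)), 2)), 2) = Pow(Add(87, Pow(Mul(-3, Pow(-4, -1)), 2)), 2) = Pow(Add(87, Pow(Mul(-3, Rational(-1, 4)), 2)), 2) = Pow(Add(87, Pow(Rational(3, 4), 2)), 2) = Pow(Add(87, Rational(9, 16)), 2) = Pow(Rational(1401, 16), 2) = Rational(1962801, 256)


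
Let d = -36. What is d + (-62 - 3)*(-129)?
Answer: 8349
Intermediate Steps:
d + (-62 - 3)*(-129) = -36 + (-62 - 3)*(-129) = -36 - 65*(-129) = -36 + 8385 = 8349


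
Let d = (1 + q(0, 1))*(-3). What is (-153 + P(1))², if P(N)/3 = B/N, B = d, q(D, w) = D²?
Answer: 26244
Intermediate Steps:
d = -3 (d = (1 + 0²)*(-3) = (1 + 0)*(-3) = 1*(-3) = -3)
B = -3
P(N) = -9/N (P(N) = 3*(-3/N) = -9/N)
(-153 + P(1))² = (-153 - 9/1)² = (-153 - 9*1)² = (-153 - 9)² = (-162)² = 26244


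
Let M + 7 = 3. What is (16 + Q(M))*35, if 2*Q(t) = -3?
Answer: 1015/2 ≈ 507.50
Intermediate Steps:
M = -4 (M = -7 + 3 = -4)
Q(t) = -3/2 (Q(t) = (½)*(-3) = -3/2)
(16 + Q(M))*35 = (16 - 3/2)*35 = (29/2)*35 = 1015/2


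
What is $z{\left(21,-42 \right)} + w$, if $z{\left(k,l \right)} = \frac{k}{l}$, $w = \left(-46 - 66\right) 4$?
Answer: $- \frac{897}{2} \approx -448.5$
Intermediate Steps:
$w = -448$ ($w = \left(-46 - 66\right) 4 = \left(-112\right) 4 = -448$)
$z{\left(21,-42 \right)} + w = \frac{21}{-42} - 448 = 21 \left(- \frac{1}{42}\right) - 448 = - \frac{1}{2} - 448 = - \frac{897}{2}$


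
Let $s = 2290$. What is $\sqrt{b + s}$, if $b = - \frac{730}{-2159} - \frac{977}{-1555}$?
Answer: $\frac{\sqrt{25821697795059035}}{3357245} \approx 47.864$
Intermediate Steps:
$b = \frac{3244493}{3357245}$ ($b = \left(-730\right) \left(- \frac{1}{2159}\right) - - \frac{977}{1555} = \frac{730}{2159} + \frac{977}{1555} = \frac{3244493}{3357245} \approx 0.96642$)
$\sqrt{b + s} = \sqrt{\frac{3244493}{3357245} + 2290} = \sqrt{\frac{7691335543}{3357245}} = \frac{\sqrt{25821697795059035}}{3357245}$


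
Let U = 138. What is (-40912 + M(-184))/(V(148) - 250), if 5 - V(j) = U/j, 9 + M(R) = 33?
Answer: 3025712/18199 ≈ 166.26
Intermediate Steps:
M(R) = 24 (M(R) = -9 + 33 = 24)
V(j) = 5 - 138/j
(-40912 + M(-184))/(V(148) - 250) = (-40912 + 24)/((5 - 138/148) - 250) = -40888/((5 - 138*1/148) - 250) = -40888/((5 - 69/74) - 250) = -40888/(301/74 - 250) = -40888/(-18199/74) = -40888*(-74/18199) = 3025712/18199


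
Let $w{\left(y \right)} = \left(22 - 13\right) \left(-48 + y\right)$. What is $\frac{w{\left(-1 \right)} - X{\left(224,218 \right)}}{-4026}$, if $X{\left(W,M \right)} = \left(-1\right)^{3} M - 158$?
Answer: $\frac{65}{4026} \approx 0.016145$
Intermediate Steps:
$X{\left(W,M \right)} = -158 - M$ ($X{\left(W,M \right)} = - M - 158 = -158 - M$)
$w{\left(y \right)} = -432 + 9 y$ ($w{\left(y \right)} = 9 \left(-48 + y\right) = -432 + 9 y$)
$\frac{w{\left(-1 \right)} - X{\left(224,218 \right)}}{-4026} = \frac{\left(-432 + 9 \left(-1\right)\right) - \left(-158 - 218\right)}{-4026} = \left(\left(-432 - 9\right) - \left(-158 - 218\right)\right) \left(- \frac{1}{4026}\right) = \left(-441 - -376\right) \left(- \frac{1}{4026}\right) = \left(-441 + 376\right) \left(- \frac{1}{4026}\right) = \left(-65\right) \left(- \frac{1}{4026}\right) = \frac{65}{4026}$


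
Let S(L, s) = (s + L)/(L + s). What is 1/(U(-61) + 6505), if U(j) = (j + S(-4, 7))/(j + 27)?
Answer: 17/110615 ≈ 0.00015369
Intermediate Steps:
S(L, s) = 1 (S(L, s) = (L + s)/(L + s) = 1)
U(j) = (1 + j)/(27 + j) (U(j) = (j + 1)/(j + 27) = (1 + j)/(27 + j))
1/(U(-61) + 6505) = 1/((1 - 61)/(27 - 61) + 6505) = 1/(-60/(-34) + 6505) = 1/(-1/34*(-60) + 6505) = 1/(30/17 + 6505) = 1/(110615/17) = 17/110615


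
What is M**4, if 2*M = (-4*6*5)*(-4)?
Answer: 3317760000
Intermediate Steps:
M = 240 (M = ((-4*6*5)*(-4))/2 = (-24*5*(-4))/2 = (-120*(-4))/2 = (1/2)*480 = 240)
M**4 = 240**4 = 3317760000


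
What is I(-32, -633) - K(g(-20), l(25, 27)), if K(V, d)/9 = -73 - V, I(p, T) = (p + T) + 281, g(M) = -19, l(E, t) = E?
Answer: 102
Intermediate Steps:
I(p, T) = 281 + T + p (I(p, T) = (T + p) + 281 = 281 + T + p)
K(V, d) = -657 - 9*V (K(V, d) = 9*(-73 - V) = -657 - 9*V)
I(-32, -633) - K(g(-20), l(25, 27)) = (281 - 633 - 32) - (-657 - 9*(-19)) = -384 - (-657 + 171) = -384 - 1*(-486) = -384 + 486 = 102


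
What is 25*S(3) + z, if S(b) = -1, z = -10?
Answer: -35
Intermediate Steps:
25*S(3) + z = 25*(-1) - 10 = -25 - 10 = -35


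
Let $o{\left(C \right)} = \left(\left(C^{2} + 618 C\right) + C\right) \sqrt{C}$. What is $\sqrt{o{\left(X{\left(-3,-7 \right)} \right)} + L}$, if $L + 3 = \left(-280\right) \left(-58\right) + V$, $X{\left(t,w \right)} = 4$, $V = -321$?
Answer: $10 \sqrt{209} \approx 144.57$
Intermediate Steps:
$L = 15916$ ($L = -3 - -15919 = -3 + \left(16240 - 321\right) = -3 + 15919 = 15916$)
$o{\left(C \right)} = \sqrt{C} \left(C^{2} + 619 C\right)$ ($o{\left(C \right)} = \left(C^{2} + 619 C\right) \sqrt{C} = \sqrt{C} \left(C^{2} + 619 C\right)$)
$\sqrt{o{\left(X{\left(-3,-7 \right)} \right)} + L} = \sqrt{4^{\frac{3}{2}} \left(619 + 4\right) + 15916} = \sqrt{8 \cdot 623 + 15916} = \sqrt{4984 + 15916} = \sqrt{20900} = 10 \sqrt{209}$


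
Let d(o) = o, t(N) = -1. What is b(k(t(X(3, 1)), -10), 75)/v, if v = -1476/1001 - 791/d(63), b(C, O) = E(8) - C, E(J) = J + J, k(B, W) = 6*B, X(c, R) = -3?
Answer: -198198/126397 ≈ -1.5681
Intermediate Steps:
E(J) = 2*J
b(C, O) = 16 - C (b(C, O) = 2*8 - C = 16 - C)
v = -126397/9009 (v = -1476/1001 - 791/63 = -1476*1/1001 - 791*1/63 = -1476/1001 - 113/9 = -126397/9009 ≈ -14.030)
b(k(t(X(3, 1)), -10), 75)/v = (16 - 6*(-1))/(-126397/9009) = (16 - 1*(-6))*(-9009/126397) = (16 + 6)*(-9009/126397) = 22*(-9009/126397) = -198198/126397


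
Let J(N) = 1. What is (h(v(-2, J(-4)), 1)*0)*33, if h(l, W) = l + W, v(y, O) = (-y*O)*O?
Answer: 0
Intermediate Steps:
v(y, O) = -y*O² (v(y, O) = (-O*y)*O = -y*O²)
h(l, W) = W + l
(h(v(-2, J(-4)), 1)*0)*33 = ((1 - 1*(-2)*1²)*0)*33 = ((1 - 1*(-2)*1)*0)*33 = ((1 + 2)*0)*33 = (3*0)*33 = 0*33 = 0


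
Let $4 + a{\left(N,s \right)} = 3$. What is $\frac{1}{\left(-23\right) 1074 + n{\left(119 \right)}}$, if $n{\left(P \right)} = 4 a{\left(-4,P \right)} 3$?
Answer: $- \frac{1}{24714} \approx -4.0463 \cdot 10^{-5}$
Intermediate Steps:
$a{\left(N,s \right)} = -1$ ($a{\left(N,s \right)} = -4 + 3 = -1$)
$n{\left(P \right)} = -12$ ($n{\left(P \right)} = 4 \left(-1\right) 3 = \left(-4\right) 3 = -12$)
$\frac{1}{\left(-23\right) 1074 + n{\left(119 \right)}} = \frac{1}{\left(-23\right) 1074 - 12} = \frac{1}{-24702 - 12} = \frac{1}{-24714} = - \frac{1}{24714}$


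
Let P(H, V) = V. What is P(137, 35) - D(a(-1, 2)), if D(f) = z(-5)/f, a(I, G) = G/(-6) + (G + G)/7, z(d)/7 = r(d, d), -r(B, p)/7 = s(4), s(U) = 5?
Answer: 1064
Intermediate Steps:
r(B, p) = -35 (r(B, p) = -7*5 = -35)
z(d) = -245 (z(d) = 7*(-35) = -245)
a(I, G) = 5*G/42 (a(I, G) = G*(-⅙) + (2*G)*(⅐) = -G/6 + 2*G/7 = 5*G/42)
D(f) = -245/f
P(137, 35) - D(a(-1, 2)) = 35 - (-245)/((5/42)*2) = 35 - (-245)/5/21 = 35 - (-245)*21/5 = 35 - 1*(-1029) = 35 + 1029 = 1064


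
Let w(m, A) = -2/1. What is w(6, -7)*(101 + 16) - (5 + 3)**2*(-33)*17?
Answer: 35670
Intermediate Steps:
w(m, A) = -2 (w(m, A) = -2*1 = -2)
w(6, -7)*(101 + 16) - (5 + 3)**2*(-33)*17 = -2*(101 + 16) - (5 + 3)**2*(-33)*17 = -2*117 - 8**2*(-33)*17 = -234 - 64*(-33)*17 = -234 - (-2112)*17 = -234 - 1*(-35904) = -234 + 35904 = 35670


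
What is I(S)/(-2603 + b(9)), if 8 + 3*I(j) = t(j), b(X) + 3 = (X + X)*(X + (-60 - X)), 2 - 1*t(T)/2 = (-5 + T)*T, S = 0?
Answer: 2/5529 ≈ 0.00036173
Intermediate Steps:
t(T) = 4 - 2*T*(-5 + T) (t(T) = 4 - 2*(-5 + T)*T = 4 - 2*T*(-5 + T))
b(X) = -3 - 120*X (b(X) = -3 + (X + X)*(X + (-60 - X)) = -3 + (2*X)*(-60) = -3 - 120*X)
I(j) = -4/3 - 2*j²/3 + 10*j/3 (I(j) = -8/3 + (4 - 2*j² + 10*j)/3 = -8/3 + (4/3 - 2*j²/3 + 10*j/3) = -4/3 - 2*j²/3 + 10*j/3)
I(S)/(-2603 + b(9)) = (-4/3 - ⅔*0² + (10/3)*0)/(-2603 + (-3 - 120*9)) = (-4/3 - ⅔*0 + 0)/(-2603 + (-3 - 1080)) = (-4/3 + 0 + 0)/(-2603 - 1083) = -4/3/(-3686) = -4/3*(-1/3686) = 2/5529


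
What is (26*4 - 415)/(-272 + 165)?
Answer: 311/107 ≈ 2.9065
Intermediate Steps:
(26*4 - 415)/(-272 + 165) = (104 - 415)/(-107) = -311*(-1/107) = 311/107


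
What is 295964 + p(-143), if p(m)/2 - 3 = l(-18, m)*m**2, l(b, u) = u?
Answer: -5552444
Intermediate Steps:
p(m) = 6 + 2*m**3 (p(m) = 6 + 2*(m*m**2) = 6 + 2*m**3)
295964 + p(-143) = 295964 + (6 + 2*(-143)**3) = 295964 + (6 + 2*(-2924207)) = 295964 + (6 - 5848414) = 295964 - 5848408 = -5552444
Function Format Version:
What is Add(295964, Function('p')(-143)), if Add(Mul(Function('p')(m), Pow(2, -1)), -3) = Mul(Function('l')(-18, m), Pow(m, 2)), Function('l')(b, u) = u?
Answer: -5552444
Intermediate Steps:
Function('p')(m) = Add(6, Mul(2, Pow(m, 3))) (Function('p')(m) = Add(6, Mul(2, Mul(m, Pow(m, 2)))) = Add(6, Mul(2, Pow(m, 3))))
Add(295964, Function('p')(-143)) = Add(295964, Add(6, Mul(2, Pow(-143, 3)))) = Add(295964, Add(6, Mul(2, -2924207))) = Add(295964, Add(6, -5848414)) = Add(295964, -5848408) = -5552444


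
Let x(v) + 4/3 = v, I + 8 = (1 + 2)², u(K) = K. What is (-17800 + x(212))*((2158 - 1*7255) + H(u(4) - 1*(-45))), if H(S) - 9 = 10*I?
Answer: 267955904/3 ≈ 8.9319e+7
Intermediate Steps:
I = 1 (I = -8 + (1 + 2)² = -8 + 3² = -8 + 9 = 1)
H(S) = 19 (H(S) = 9 + 10*1 = 9 + 10 = 19)
x(v) = -4/3 + v
(-17800 + x(212))*((2158 - 1*7255) + H(u(4) - 1*(-45))) = (-17800 + (-4/3 + 212))*((2158 - 1*7255) + 19) = (-17800 + 632/3)*((2158 - 7255) + 19) = -52768*(-5097 + 19)/3 = -52768/3*(-5078) = 267955904/3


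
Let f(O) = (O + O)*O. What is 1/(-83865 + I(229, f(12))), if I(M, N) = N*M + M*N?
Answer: 1/48039 ≈ 2.0816e-5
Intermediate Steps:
f(O) = 2*O² (f(O) = (2*O)*O = 2*O²)
I(M, N) = 2*M*N (I(M, N) = M*N + M*N = 2*M*N)
1/(-83865 + I(229, f(12))) = 1/(-83865 + 2*229*(2*12²)) = 1/(-83865 + 2*229*(2*144)) = 1/(-83865 + 2*229*288) = 1/(-83865 + 131904) = 1/48039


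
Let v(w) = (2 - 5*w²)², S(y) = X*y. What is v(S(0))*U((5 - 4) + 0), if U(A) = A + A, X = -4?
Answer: 8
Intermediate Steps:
S(y) = -4*y
U(A) = 2*A
v(S(0))*U((5 - 4) + 0) = (-2 + 5*(-4*0)²)²*(2*((5 - 4) + 0)) = (-2 + 5*0²)²*(2*(1 + 0)) = (-2 + 5*0)²*(2*1) = (-2 + 0)²*2 = (-2)²*2 = 4*2 = 8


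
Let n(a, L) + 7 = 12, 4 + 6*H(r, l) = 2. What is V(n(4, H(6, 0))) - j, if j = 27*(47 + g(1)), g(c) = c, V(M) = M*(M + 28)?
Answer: -1131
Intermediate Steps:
H(r, l) = -⅓ (H(r, l) = -⅔ + (⅙)*2 = -⅔ + ⅓ = -⅓)
n(a, L) = 5 (n(a, L) = -7 + 12 = 5)
V(M) = M*(28 + M)
j = 1296 (j = 27*(47 + 1) = 27*48 = 1296)
V(n(4, H(6, 0))) - j = 5*(28 + 5) - 1*1296 = 5*33 - 1296 = 165 - 1296 = -1131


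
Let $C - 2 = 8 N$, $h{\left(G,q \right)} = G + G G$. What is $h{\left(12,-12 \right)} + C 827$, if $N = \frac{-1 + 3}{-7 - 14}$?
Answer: $\frac{24778}{21} \approx 1179.9$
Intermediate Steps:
$h{\left(G,q \right)} = G + G^{2}$
$N = - \frac{2}{21}$ ($N = \frac{2}{-21} = 2 \left(- \frac{1}{21}\right) = - \frac{2}{21} \approx -0.095238$)
$C = \frac{26}{21}$ ($C = 2 + 8 \left(- \frac{2}{21}\right) = 2 - \frac{16}{21} = \frac{26}{21} \approx 1.2381$)
$h{\left(12,-12 \right)} + C 827 = 12 \left(1 + 12\right) + \frac{26}{21} \cdot 827 = 12 \cdot 13 + \frac{21502}{21} = 156 + \frac{21502}{21} = \frac{24778}{21}$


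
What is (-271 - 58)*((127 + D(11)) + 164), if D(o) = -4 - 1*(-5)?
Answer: -96068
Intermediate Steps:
D(o) = 1 (D(o) = -4 + 5 = 1)
(-271 - 58)*((127 + D(11)) + 164) = (-271 - 58)*((127 + 1) + 164) = -329*(128 + 164) = -329*292 = -96068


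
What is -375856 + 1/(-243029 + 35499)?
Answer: -78001395681/207530 ≈ -3.7586e+5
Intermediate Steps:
-375856 + 1/(-243029 + 35499) = -375856 + 1/(-207530) = -375856 - 1/207530 = -78001395681/207530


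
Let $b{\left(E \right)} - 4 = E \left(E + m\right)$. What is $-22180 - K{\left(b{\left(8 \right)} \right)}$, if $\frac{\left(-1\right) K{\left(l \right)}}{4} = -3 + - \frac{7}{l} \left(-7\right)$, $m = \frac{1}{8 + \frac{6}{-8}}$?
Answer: $- \frac{11116771}{501} \approx -22189.0$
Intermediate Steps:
$m = \frac{4}{29}$ ($m = \frac{1}{8 + 6 \left(- \frac{1}{8}\right)} = \frac{1}{8 - \frac{3}{4}} = \frac{1}{\frac{29}{4}} = \frac{4}{29} \approx 0.13793$)
$b{\left(E \right)} = 4 + E \left(\frac{4}{29} + E\right)$ ($b{\left(E \right)} = 4 + E \left(E + \frac{4}{29}\right) = 4 + E \left(\frac{4}{29} + E\right)$)
$K{\left(l \right)} = 12 - \frac{196}{l}$ ($K{\left(l \right)} = - 4 \left(-3 + - \frac{7}{l} \left(-7\right)\right) = - 4 \left(-3 + \frac{49}{l}\right) = 12 - \frac{196}{l}$)
$-22180 - K{\left(b{\left(8 \right)} \right)} = -22180 - \left(12 - \frac{196}{4 + 8^{2} + \frac{4}{29} \cdot 8}\right) = -22180 - \left(12 - \frac{196}{4 + 64 + \frac{32}{29}}\right) = -22180 - \left(12 - \frac{196}{\frac{2004}{29}}\right) = -22180 - \left(12 - \frac{1421}{501}\right) = -22180 - \frac{4591}{501} = - \frac{11116771}{501}$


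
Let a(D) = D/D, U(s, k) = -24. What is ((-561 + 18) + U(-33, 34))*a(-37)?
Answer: -567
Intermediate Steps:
a(D) = 1
((-561 + 18) + U(-33, 34))*a(-37) = ((-561 + 18) - 24)*1 = (-543 - 24)*1 = -567*1 = -567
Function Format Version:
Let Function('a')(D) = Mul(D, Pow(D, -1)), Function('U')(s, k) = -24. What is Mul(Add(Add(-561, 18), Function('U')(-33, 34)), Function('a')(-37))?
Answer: -567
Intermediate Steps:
Function('a')(D) = 1
Mul(Add(Add(-561, 18), Function('U')(-33, 34)), Function('a')(-37)) = Mul(Add(Add(-561, 18), -24), 1) = Mul(Add(-543, -24), 1) = Mul(-567, 1) = -567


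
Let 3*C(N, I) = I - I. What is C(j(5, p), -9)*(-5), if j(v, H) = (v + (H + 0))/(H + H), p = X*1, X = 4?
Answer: 0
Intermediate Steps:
p = 4 (p = 4*1 = 4)
j(v, H) = (H + v)/(2*H) (j(v, H) = (v + H)/((2*H)) = (H + v)*(1/(2*H)) = (H + v)/(2*H))
C(N, I) = 0 (C(N, I) = (I - I)/3 = (⅓)*0 = 0)
C(j(5, p), -9)*(-5) = 0*(-5) = 0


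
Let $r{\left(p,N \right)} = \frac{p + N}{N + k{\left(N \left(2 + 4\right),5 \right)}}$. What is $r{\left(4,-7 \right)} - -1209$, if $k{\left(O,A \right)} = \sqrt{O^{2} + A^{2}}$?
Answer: $\frac{701213}{580} - \frac{\sqrt{1789}}{580} \approx 1208.9$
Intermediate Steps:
$k{\left(O,A \right)} = \sqrt{A^{2} + O^{2}}$
$r{\left(p,N \right)} = \frac{N + p}{N + \sqrt{25 + 36 N^{2}}}$ ($r{\left(p,N \right)} = \frac{p + N}{N + \sqrt{5^{2} + \left(N \left(2 + 4\right)\right)^{2}}} = \frac{N + p}{N + \sqrt{25 + \left(N 6\right)^{2}}} = \frac{N + p}{N + \sqrt{25 + \left(6 N\right)^{2}}} = \frac{N + p}{N + \sqrt{25 + 36 N^{2}}}$)
$r{\left(4,-7 \right)} - -1209 = \frac{-7 + 4}{-7 + \sqrt{25 + 36 \left(-7\right)^{2}}} - -1209 = \frac{1}{-7 + \sqrt{25 + 36 \cdot 49}} \left(-3\right) + 1209 = \frac{1}{-7 + \sqrt{25 + 1764}} \left(-3\right) + 1209 = \frac{1}{-7 + \sqrt{1789}} \left(-3\right) + 1209 = - \frac{3}{-7 + \sqrt{1789}} + 1209 = 1209 - \frac{3}{-7 + \sqrt{1789}}$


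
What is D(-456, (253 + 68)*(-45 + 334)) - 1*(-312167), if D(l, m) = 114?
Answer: 312281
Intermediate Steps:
D(-456, (253 + 68)*(-45 + 334)) - 1*(-312167) = 114 - 1*(-312167) = 114 + 312167 = 312281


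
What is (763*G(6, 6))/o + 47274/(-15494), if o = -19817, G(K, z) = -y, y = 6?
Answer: -61849809/21931757 ≈ -2.8201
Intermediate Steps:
G(K, z) = -6 (G(K, z) = -1*6 = -6)
(763*G(6, 6))/o + 47274/(-15494) = (763*(-6))/(-19817) + 47274/(-15494) = -4578*(-1/19817) + 47274*(-1/15494) = 654/2831 - 23637/7747 = -61849809/21931757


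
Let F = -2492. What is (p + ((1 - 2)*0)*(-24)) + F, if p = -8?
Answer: -2500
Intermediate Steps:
(p + ((1 - 2)*0)*(-24)) + F = (-8 + ((1 - 2)*0)*(-24)) - 2492 = (-8 - 1*0*(-24)) - 2492 = (-8 + 0*(-24)) - 2492 = (-8 + 0) - 2492 = -8 - 2492 = -2500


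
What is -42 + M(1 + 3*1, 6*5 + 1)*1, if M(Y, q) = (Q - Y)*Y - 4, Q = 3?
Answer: -50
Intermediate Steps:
M(Y, q) = -4 + Y*(3 - Y) (M(Y, q) = (3 - Y)*Y - 4 = Y*(3 - Y) - 4 = -4 + Y*(3 - Y))
-42 + M(1 + 3*1, 6*5 + 1)*1 = -42 + (-4 - (1 + 3*1)² + 3*(1 + 3*1))*1 = -42 + (-4 - (1 + 3)² + 3*(1 + 3))*1 = -42 + (-4 - 1*4² + 3*4)*1 = -42 + (-4 - 1*16 + 12)*1 = -42 + (-4 - 16 + 12)*1 = -42 - 8*1 = -42 - 8 = -50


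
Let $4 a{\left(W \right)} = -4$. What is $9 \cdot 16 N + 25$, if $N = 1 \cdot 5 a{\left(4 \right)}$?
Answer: $-695$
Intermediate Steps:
$a{\left(W \right)} = -1$ ($a{\left(W \right)} = \frac{1}{4} \left(-4\right) = -1$)
$N = -5$ ($N = 1 \cdot 5 \left(-1\right) = 5 \left(-1\right) = -5$)
$9 \cdot 16 N + 25 = 9 \cdot 16 \left(-5\right) + 25 = 144 \left(-5\right) + 25 = -720 + 25 = -695$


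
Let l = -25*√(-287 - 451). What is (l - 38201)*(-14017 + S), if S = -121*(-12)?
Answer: 479995565 + 942375*I*√82 ≈ 4.8e+8 + 8.5336e+6*I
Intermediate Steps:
S = 1452
l = -75*I*√82 ≈ -679.15*I
(l - 38201)*(-14017 + S) = (-75*I*√82 - 38201)*(-14017 + 1452) = (-38201 - 75*I*√82)*(-12565) = 479995565 + 942375*I*√82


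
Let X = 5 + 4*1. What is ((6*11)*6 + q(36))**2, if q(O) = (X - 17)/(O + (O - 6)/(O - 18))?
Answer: 2000236176/12769 ≈ 1.5665e+5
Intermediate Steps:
X = 9 (X = 5 + 4 = 9)
q(O) = -8/(O + (-6 + O)/(-18 + O)) (q(O) = (9 - 17)/(O + (O - 6)/(O - 18)) = -8/(O + (-6 + O)/(-18 + O)))
((6*11)*6 + q(36))**2 = ((6*11)*6 + 8*(-18 + 36)/(6 - 1*36**2 + 17*36))**2 = (66*6 + 8*18/(6 - 1*1296 + 612))**2 = (396 + 8*18/(6 - 1296 + 612))**2 = (396 + 8*18/(-678))**2 = (396 + 8*(-1/678)*18)**2 = (396 - 24/113)**2 = (44724/113)**2 = 2000236176/12769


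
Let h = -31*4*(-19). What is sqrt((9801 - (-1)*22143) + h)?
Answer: 70*sqrt(7) ≈ 185.20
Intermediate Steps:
h = 2356 (h = -124*(-19) = 2356)
sqrt((9801 - (-1)*22143) + h) = sqrt((9801 - (-1)*22143) + 2356) = sqrt((9801 - 1*(-22143)) + 2356) = sqrt((9801 + 22143) + 2356) = sqrt(31944 + 2356) = sqrt(34300) = 70*sqrt(7)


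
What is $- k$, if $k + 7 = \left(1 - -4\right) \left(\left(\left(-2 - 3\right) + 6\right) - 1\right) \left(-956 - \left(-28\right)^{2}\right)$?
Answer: $7$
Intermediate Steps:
$k = -7$ ($k = -7 + \left(1 - -4\right) \left(\left(\left(-2 - 3\right) + 6\right) - 1\right) \left(-956 - \left(-28\right)^{2}\right) = -7 + \left(1 + 4\right) \left(\left(-5 + 6\right) - 1\right) \left(-956 - 784\right) = -7 + 5 \left(1 - 1\right) \left(-956 - 784\right) = -7 + 5 \cdot 0 \left(-1740\right) = -7 + 0 \left(-1740\right) = -7 + 0 = -7$)
$- k = \left(-1\right) \left(-7\right) = 7$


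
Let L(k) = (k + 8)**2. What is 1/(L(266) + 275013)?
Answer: 1/350089 ≈ 2.8564e-6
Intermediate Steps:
L(k) = (8 + k)**2
1/(L(266) + 275013) = 1/((8 + 266)**2 + 275013) = 1/(274**2 + 275013) = 1/(75076 + 275013) = 1/350089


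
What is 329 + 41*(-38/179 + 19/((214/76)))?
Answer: 11433389/19153 ≈ 596.95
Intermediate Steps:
329 + 41*(-38/179 + 19/((214/76))) = 329 + 41*(-38*1/179 + 19/((214*(1/76)))) = 329 + 41*(-38/179 + 19/(107/38)) = 329 + 41*(-38/179 + 19*(38/107)) = 329 + 41*(-38/179 + 722/107) = 329 + 41*(125172/19153) = 329 + 5132052/19153 = 11433389/19153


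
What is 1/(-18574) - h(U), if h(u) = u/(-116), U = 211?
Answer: 1959499/1077292 ≈ 1.8189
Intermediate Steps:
h(u) = -u/116 (h(u) = u*(-1/116) = -u/116)
1/(-18574) - h(U) = 1/(-18574) - (-1)*211/116 = -1/18574 - 1*(-211/116) = -1/18574 + 211/116 = 1959499/1077292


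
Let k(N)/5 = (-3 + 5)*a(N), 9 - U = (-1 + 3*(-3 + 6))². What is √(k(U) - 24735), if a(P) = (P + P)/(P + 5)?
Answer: I*√24713 ≈ 157.2*I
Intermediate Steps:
a(P) = 2*P/(5 + P) (a(P) = (2*P)/(5 + P) = 2*P/(5 + P))
U = -55 (U = 9 - (-1 + 3*(-3 + 6))² = 9 - (-1 + 3*3)² = 9 - (-1 + 9)² = 9 - 1*8² = 9 - 1*64 = 9 - 64 = -55)
k(N) = 20*N/(5 + N) (k(N) = 5*((-3 + 5)*(2*N/(5 + N))) = 5*(2*(2*N/(5 + N))) = 5*(4*N/(5 + N)) = 20*N/(5 + N))
√(k(U) - 24735) = √(20*(-55)/(5 - 55) - 24735) = √(20*(-55)/(-50) - 24735) = √(20*(-55)*(-1/50) - 24735) = √(22 - 24735) = √(-24713) = I*√24713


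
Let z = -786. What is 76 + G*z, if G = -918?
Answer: 721624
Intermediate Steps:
76 + G*z = 76 - 918*(-786) = 76 + 721548 = 721624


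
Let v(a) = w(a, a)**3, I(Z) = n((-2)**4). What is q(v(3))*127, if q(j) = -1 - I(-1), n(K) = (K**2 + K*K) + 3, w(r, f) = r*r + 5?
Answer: -65532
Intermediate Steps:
w(r, f) = 5 + r**2 (w(r, f) = r**2 + 5 = 5 + r**2)
n(K) = 3 + 2*K**2 (n(K) = (K**2 + K**2) + 3 = 2*K**2 + 3 = 3 + 2*K**2)
I(Z) = 515 (I(Z) = 3 + 2*((-2)**4)**2 = 3 + 2*16**2 = 3 + 2*256 = 3 + 512 = 515)
v(a) = (5 + a**2)**3
q(j) = -516 (q(j) = -1 - 1*515 = -1 - 515 = -516)
q(v(3))*127 = -516*127 = -65532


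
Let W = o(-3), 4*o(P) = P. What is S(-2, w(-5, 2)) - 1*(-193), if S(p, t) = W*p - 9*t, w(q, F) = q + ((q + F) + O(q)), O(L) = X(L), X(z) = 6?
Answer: 425/2 ≈ 212.50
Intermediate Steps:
O(L) = 6
o(P) = P/4
W = -3/4 (W = (1/4)*(-3) = -3/4 ≈ -0.75000)
w(q, F) = 6 + F + 2*q (w(q, F) = q + ((q + F) + 6) = q + ((F + q) + 6) = q + (6 + F + q) = 6 + F + 2*q)
S(p, t) = -9*t - 3*p/4 (S(p, t) = -3*p/4 - 9*t = -9*t - 3*p/4)
S(-2, w(-5, 2)) - 1*(-193) = (-9*(6 + 2 + 2*(-5)) - 3/4*(-2)) - 1*(-193) = (-9*(6 + 2 - 10) + 3/2) + 193 = (-9*(-2) + 3/2) + 193 = (18 + 3/2) + 193 = 39/2 + 193 = 425/2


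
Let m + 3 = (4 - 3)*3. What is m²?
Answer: 0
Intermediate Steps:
m = 0 (m = -3 + (4 - 3)*3 = -3 + 1*3 = -3 + 3 = 0)
m² = 0² = 0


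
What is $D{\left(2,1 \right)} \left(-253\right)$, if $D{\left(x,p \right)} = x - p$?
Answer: $-253$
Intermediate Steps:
$D{\left(2,1 \right)} \left(-253\right) = \left(2 - 1\right) \left(-253\right) = 1 \left(-253\right) = -253$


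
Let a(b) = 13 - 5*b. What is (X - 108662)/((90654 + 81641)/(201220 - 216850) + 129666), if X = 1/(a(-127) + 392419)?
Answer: -133515981299478/159310627798619 ≈ -0.83809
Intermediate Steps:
X = 1/393067 (X = 1/((13 - 5*(-127)) + 392419) = 1/((13 + 635) + 392419) = 1/(648 + 392419) = 1/393067 ≈ 2.5441e-6)
(X - 108662)/((90654 + 81641)/(201220 - 216850) + 129666) = (1/393067 - 108662)/((90654 + 81641)/(201220 - 216850) + 129666) = -42711446353/(393067*(172295/(-15630) + 129666)) = -42711446353/(393067*(172295*(-1/15630) + 129666)) = -42711446353/(393067*(-34459/3126 + 129666)) = -42711446353/(393067*405301457/3126) = -42711446353/393067*3126/405301457 = -133515981299478/159310627798619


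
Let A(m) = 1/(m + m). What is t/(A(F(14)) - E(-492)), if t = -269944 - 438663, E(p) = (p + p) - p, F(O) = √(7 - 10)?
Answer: -4183615728/2904769 - 1417214*I*√3/2904769 ≈ -1440.3 - 0.84505*I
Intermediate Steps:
F(O) = I*√3 (F(O) = √(-3) = I*√3)
A(m) = 1/(2*m)
E(p) = p (E(p) = 2*p - p = p)
t = -708607
t/(A(F(14)) - E(-492)) = -708607/(1/(2*((I*√3))) - 1*(-492)) = -708607/((-I*√3/3)/2 + 492) = -708607/(-I*√3/6 + 492) = -708607/(492 - I*√3/6)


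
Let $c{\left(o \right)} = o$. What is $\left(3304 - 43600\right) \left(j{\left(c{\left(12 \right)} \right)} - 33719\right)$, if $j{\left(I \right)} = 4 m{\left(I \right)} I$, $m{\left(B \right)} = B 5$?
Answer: $1242688344$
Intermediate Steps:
$m{\left(B \right)} = 5 B$
$j{\left(I \right)} = 20 I^{2}$ ($j{\left(I \right)} = 4 \cdot 5 I I = 20 I I = 20 I^{2}$)
$\left(3304 - 43600\right) \left(j{\left(c{\left(12 \right)} \right)} - 33719\right) = \left(3304 - 43600\right) \left(20 \cdot 12^{2} - 33719\right) = - 40296 \left(20 \cdot 144 - 33719\right) = - 40296 \left(2880 - 33719\right) = \left(-40296\right) \left(-30839\right) = 1242688344$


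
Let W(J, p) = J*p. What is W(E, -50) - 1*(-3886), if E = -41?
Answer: 5936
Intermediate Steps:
W(E, -50) - 1*(-3886) = -41*(-50) - 1*(-3886) = 2050 + 3886 = 5936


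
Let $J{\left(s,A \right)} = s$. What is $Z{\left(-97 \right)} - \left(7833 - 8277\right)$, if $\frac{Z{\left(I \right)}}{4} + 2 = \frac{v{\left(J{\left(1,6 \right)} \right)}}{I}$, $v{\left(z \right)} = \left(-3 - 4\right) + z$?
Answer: $\frac{42316}{97} \approx 436.25$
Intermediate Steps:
$v{\left(z \right)} = -7 + z$
$Z{\left(I \right)} = -8 - \frac{24}{I}$ ($Z{\left(I \right)} = -8 + 4 \frac{-7 + 1}{I} = -8 + 4 \left(- \frac{6}{I}\right) = -8 - \frac{24}{I}$)
$Z{\left(-97 \right)} - \left(7833 - 8277\right) = \left(-8 - \frac{24}{-97}\right) - \left(7833 - 8277\right) = \left(-8 - - \frac{24}{97}\right) - -444 = \left(-8 + \frac{24}{97}\right) + 444 = - \frac{752}{97} + 444 = \frac{42316}{97}$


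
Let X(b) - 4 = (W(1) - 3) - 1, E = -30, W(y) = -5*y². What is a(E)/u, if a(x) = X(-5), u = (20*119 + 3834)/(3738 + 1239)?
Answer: -24885/6214 ≈ -4.0047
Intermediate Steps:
u = 6214/4977 (u = (2380 + 3834)/4977 = 6214*(1/4977) = 6214/4977 ≈ 1.2485)
X(b) = -5 (X(b) = 4 + ((-5*1² - 3) - 1) = 4 + ((-5*1 - 3) - 1) = 4 + ((-5 - 3) - 1) = 4 + (-8 - 1) = 4 - 9 = -5)
a(x) = -5
a(E)/u = -5/6214/4977 = -5*4977/6214 = -24885/6214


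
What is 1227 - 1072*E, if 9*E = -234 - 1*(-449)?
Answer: -219437/9 ≈ -24382.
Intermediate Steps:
E = 215/9 (E = (-234 - 1*(-449))/9 = (-234 + 449)/9 = (⅑)*215 = 215/9 ≈ 23.889)
1227 - 1072*E = 1227 - 1072*215/9 = 1227 - 230480/9 = -219437/9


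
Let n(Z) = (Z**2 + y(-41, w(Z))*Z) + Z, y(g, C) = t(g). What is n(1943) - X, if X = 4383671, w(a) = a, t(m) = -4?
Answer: -614251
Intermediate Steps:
y(g, C) = -4
n(Z) = Z**2 - 3*Z (n(Z) = (Z**2 - 4*Z) + Z = Z**2 - 3*Z)
n(1943) - X = 1943*(-3 + 1943) - 1*4383671 = 1943*1940 - 4383671 = 3769420 - 4383671 = -614251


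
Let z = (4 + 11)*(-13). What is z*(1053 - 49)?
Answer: -195780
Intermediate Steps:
z = -195 (z = 15*(-13) = -195)
z*(1053 - 49) = -195*(1053 - 49) = -195*1004 = -195780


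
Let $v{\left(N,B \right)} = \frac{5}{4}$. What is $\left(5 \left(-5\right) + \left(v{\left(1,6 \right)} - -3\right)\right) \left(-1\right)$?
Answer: $\frac{83}{4} \approx 20.75$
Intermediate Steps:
$v{\left(N,B \right)} = \frac{5}{4}$ ($v{\left(N,B \right)} = 5 \cdot \frac{1}{4} = \frac{5}{4}$)
$\left(5 \left(-5\right) + \left(v{\left(1,6 \right)} - -3\right)\right) \left(-1\right) = \left(5 \left(-5\right) + \left(\frac{5}{4} - -3\right)\right) \left(-1\right) = \left(-25 + \left(\frac{5}{4} + 3\right)\right) \left(-1\right) = \left(-25 + \frac{17}{4}\right) \left(-1\right) = \left(- \frac{83}{4}\right) \left(-1\right) = \frac{83}{4}$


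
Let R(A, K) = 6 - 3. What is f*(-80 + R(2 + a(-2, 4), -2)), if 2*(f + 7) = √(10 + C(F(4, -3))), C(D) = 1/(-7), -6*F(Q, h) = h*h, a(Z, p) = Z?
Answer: 539 - 11*√483/2 ≈ 418.13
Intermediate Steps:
F(Q, h) = -h²/6 (F(Q, h) = -h*h/6 = -h²/6)
C(D) = -⅐
R(A, K) = 3
f = -7 + √483/14 (f = -7 + √(10 - ⅐)/2 = -7 + √(69/7)/2 = -7 + (√483/7)/2 = -7 + √483/14 ≈ -5.4302)
f*(-80 + R(2 + a(-2, 4), -2)) = (-7 + √483/14)*(-80 + 3) = (-7 + √483/14)*(-77) = 539 - 11*√483/2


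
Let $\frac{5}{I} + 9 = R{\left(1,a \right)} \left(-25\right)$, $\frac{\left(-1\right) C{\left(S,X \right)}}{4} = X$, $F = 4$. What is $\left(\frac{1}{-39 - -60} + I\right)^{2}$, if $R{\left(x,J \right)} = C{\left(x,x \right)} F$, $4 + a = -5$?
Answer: $\frac{246016}{67420521} \approx 0.003649$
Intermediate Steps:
$C{\left(S,X \right)} = - 4 X$
$a = -9$ ($a = -4 - 5 = -9$)
$R{\left(x,J \right)} = - 16 x$ ($R{\left(x,J \right)} = - 4 x 4 = - 16 x$)
$I = \frac{5}{391}$ ($I = \frac{5}{-9 + \left(-16\right) 1 \left(-25\right)} = \frac{5}{-9 - -400} = \frac{5}{-9 + 400} = \frac{5}{391} \approx 0.012788$)
$\left(\frac{1}{-39 - -60} + I\right)^{2} = \left(\frac{1}{-39 - -60} + \frac{5}{391}\right)^{2} = \left(\frac{1}{-39 + 60} + \frac{5}{391}\right)^{2} = \left(\frac{1}{21} + \frac{5}{391}\right)^{2} = \left(\frac{496}{8211}\right)^{2} = \frac{246016}{67420521}$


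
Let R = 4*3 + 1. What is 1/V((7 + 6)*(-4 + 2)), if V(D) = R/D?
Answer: -2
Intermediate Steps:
R = 13 (R = 12 + 1 = 13)
V(D) = 13/D
1/V((7 + 6)*(-4 + 2)) = 1/(13/(((7 + 6)*(-4 + 2)))) = 1/(13/((13*(-2)))) = 1/(13/(-26)) = 1/(13*(-1/26)) = 1/(-1/2) = -2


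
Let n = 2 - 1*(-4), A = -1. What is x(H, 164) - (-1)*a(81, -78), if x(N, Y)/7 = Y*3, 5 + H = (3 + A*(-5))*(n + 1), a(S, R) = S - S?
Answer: 3444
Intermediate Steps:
a(S, R) = 0
n = 6 (n = 2 + 4 = 6)
H = 51 (H = -5 + (3 - 1*(-5))*(6 + 1) = -5 + (3 + 5)*7 = -5 + 8*7 = -5 + 56 = 51)
x(N, Y) = 21*Y (x(N, Y) = 7*(Y*3) = 7*(3*Y) = 21*Y)
x(H, 164) - (-1)*a(81, -78) = 21*164 - (-1)*0 = 3444 - 1*0 = 3444 + 0 = 3444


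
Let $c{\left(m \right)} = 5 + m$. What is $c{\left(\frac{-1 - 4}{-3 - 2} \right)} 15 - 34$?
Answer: $56$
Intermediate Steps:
$c{\left(\frac{-1 - 4}{-3 - 2} \right)} 15 - 34 = \left(5 + \frac{-1 - 4}{-3 - 2}\right) 15 - 34 = \left(5 - \frac{5}{-3 - 2}\right) 15 - 34 = \left(5 - \frac{5}{-5}\right) 15 - 34 = \left(5 - -1\right) 15 - 34 = \left(5 + 1\right) 15 - 34 = 6 \cdot 15 - 34 = 90 - 34 = 56$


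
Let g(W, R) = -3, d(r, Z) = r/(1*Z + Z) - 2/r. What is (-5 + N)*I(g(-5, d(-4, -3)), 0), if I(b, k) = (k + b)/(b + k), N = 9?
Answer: 4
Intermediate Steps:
d(r, Z) = -2/r + r/(2*Z) (d(r, Z) = r/(Z + Z) - 2/r = r/((2*Z)) - 2/r = r*(1/(2*Z)) - 2/r = r/(2*Z) - 2/r = -2/r + r/(2*Z))
I(b, k) = 1 (I(b, k) = (b + k)/(b + k) = 1)
(-5 + N)*I(g(-5, d(-4, -3)), 0) = (-5 + 9)*1 = 4*1 = 4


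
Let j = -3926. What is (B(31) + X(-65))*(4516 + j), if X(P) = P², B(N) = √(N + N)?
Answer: 2492750 + 590*√62 ≈ 2.4974e+6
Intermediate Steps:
B(N) = √2*√N (B(N) = √(2*N) = √2*√N)
(B(31) + X(-65))*(4516 + j) = (√2*√31 + (-65)²)*(4516 - 3926) = (√62 + 4225)*590 = (4225 + √62)*590 = 2492750 + 590*√62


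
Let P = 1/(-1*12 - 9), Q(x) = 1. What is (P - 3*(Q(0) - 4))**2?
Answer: 35344/441 ≈ 80.145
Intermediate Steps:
P = -1/21 (P = 1/(-12 - 9) = 1/(-21) = -1/21 ≈ -0.047619)
(P - 3*(Q(0) - 4))**2 = (-1/21 - 3*(1 - 4))**2 = (-1/21 - 3*(-3))**2 = (-1/21 + 9)**2 = (188/21)**2 = 35344/441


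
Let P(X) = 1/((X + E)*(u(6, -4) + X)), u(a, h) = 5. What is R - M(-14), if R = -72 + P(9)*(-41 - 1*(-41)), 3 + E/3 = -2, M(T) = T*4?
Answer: -16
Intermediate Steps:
M(T) = 4*T
E = -15 (E = -9 + 3*(-2) = -9 - 6 = -15)
P(X) = 1/((-15 + X)*(5 + X)) (P(X) = 1/((X - 15)*(5 + X)) = 1/((-15 + X)*(5 + X)))
R = -72 (R = -72 + (-41 - 1*(-41))/(-75 + 9**2 - 10*9) = -72 + (-41 + 41)/(-75 + 81 - 90) = -72 + 0/(-84) = -72 - 1/84*0 = -72 + 0 = -72)
R - M(-14) = -72 - 4*(-14) = -72 - 1*(-56) = -72 + 56 = -16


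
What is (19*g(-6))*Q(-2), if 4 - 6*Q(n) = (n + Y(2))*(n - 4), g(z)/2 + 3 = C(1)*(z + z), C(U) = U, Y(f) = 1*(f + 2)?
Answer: -1520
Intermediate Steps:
Y(f) = 2 + f (Y(f) = 1*(2 + f) = 2 + f)
g(z) = -6 + 4*z (g(z) = -6 + 2*(1*(z + z)) = -6 + 2*(1*(2*z)) = -6 + 2*(2*z) = -6 + 4*z)
Q(n) = ⅔ - (-4 + n)*(4 + n)/6 (Q(n) = ⅔ - (n + (2 + 2))*(n - 4)/6 = ⅔ - (n + 4)*(-4 + n)/6 = ⅔ - (4 + n)*(-4 + n)/6 = ⅔ - (-4 + n)*(4 + n)/6)
(19*g(-6))*Q(-2) = (19*(-6 + 4*(-6)))*(10/3 - ⅙*(-2)²) = (19*(-6 - 24))*(10/3 - ⅙*4) = (19*(-30))*(10/3 - ⅔) = -570*8/3 = -1520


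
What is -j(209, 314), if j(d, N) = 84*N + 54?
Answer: -26430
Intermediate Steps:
j(d, N) = 54 + 84*N
-j(209, 314) = -(54 + 84*314) = -(54 + 26376) = -1*26430 = -26430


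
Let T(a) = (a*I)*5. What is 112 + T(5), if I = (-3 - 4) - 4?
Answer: -163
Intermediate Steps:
I = -11 (I = -7 - 4 = -11)
T(a) = -55*a (T(a) = (a*(-11))*5 = -11*a*5 = -55*a)
112 + T(5) = 112 - 55*5 = 112 - 275 = -163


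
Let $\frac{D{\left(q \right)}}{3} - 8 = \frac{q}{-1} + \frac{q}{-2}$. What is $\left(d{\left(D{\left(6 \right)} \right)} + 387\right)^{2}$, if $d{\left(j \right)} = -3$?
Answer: $147456$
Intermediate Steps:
$D{\left(q \right)} = 24 - \frac{9 q}{2}$ ($D{\left(q \right)} = 24 + 3 \left(\frac{q}{-1} + \frac{q}{-2}\right) = 24 + 3 \left(q \left(-1\right) + q \left(- \frac{1}{2}\right)\right) = 24 + 3 \left(- q - \frac{q}{2}\right) = 24 + 3 \left(- \frac{3 q}{2}\right) = 24 - \frac{9 q}{2}$)
$\left(d{\left(D{\left(6 \right)} \right)} + 387\right)^{2} = \left(-3 + 387\right)^{2} = 384^{2} = 147456$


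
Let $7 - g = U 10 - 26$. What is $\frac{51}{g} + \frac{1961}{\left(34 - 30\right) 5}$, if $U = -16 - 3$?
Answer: $\frac{438323}{4460} \approx 98.279$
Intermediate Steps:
$U = -19$ ($U = -16 - 3 = -19$)
$g = 223$ ($g = 7 - \left(\left(-19\right) 10 - 26\right) = 7 - \left(-190 - 26\right) = 7 - -216 = 7 + 216 = 223$)
$\frac{51}{g} + \frac{1961}{\left(34 - 30\right) 5} = \frac{51}{223} + \frac{1961}{\left(34 - 30\right) 5} = 51 \cdot \frac{1}{223} + \frac{1961}{4 \cdot 5} = \frac{51}{223} + \frac{1961}{20} = \frac{438323}{4460}$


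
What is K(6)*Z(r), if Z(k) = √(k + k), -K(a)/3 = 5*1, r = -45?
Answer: -45*I*√10 ≈ -142.3*I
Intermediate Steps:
K(a) = -15
Z(k) = √2*√k (Z(k) = √(2*k) = √2*√k)
K(6)*Z(r) = -15*√2*√(-45) = -15*√2*3*I*√5 = -45*I*√10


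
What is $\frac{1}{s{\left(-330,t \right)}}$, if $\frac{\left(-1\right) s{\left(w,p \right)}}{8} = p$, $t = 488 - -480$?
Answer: $- \frac{1}{7744} \approx -0.00012913$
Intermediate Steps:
$t = 968$ ($t = 488 + 480 = 968$)
$s{\left(w,p \right)} = - 8 p$
$\frac{1}{s{\left(-330,t \right)}} = \frac{1}{\left(-8\right) 968} = \frac{1}{-7744} = - \frac{1}{7744}$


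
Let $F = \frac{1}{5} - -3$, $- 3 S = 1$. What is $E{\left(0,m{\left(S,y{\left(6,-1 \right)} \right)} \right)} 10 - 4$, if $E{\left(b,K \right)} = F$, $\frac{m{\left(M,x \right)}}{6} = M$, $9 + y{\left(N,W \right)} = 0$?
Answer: $28$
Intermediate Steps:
$S = - \frac{1}{3}$ ($S = \left(- \frac{1}{3}\right) 1 = - \frac{1}{3} \approx -0.33333$)
$y{\left(N,W \right)} = -9$ ($y{\left(N,W \right)} = -9 + 0 = -9$)
$m{\left(M,x \right)} = 6 M$
$F = \frac{16}{5}$ ($F = \frac{1}{5} + 3 = \frac{16}{5} \approx 3.2$)
$E{\left(b,K \right)} = \frac{16}{5}$
$E{\left(0,m{\left(S,y{\left(6,-1 \right)} \right)} \right)} 10 - 4 = \frac{16}{5} \cdot 10 - 4 = 32 - 4 = 28$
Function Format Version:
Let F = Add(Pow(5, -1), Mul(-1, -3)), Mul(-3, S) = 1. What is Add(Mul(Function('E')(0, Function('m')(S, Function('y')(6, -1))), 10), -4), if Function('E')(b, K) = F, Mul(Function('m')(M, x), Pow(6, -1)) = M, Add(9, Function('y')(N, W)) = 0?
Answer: 28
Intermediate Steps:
S = Rational(-1, 3) (S = Mul(Rational(-1, 3), 1) = Rational(-1, 3) ≈ -0.33333)
Function('y')(N, W) = -9 (Function('y')(N, W) = Add(-9, 0) = -9)
Function('m')(M, x) = Mul(6, M)
F = Rational(16, 5) (F = Add(Rational(1, 5), 3) = Rational(16, 5) ≈ 3.2000)
Function('E')(b, K) = Rational(16, 5)
Add(Mul(Function('E')(0, Function('m')(S, Function('y')(6, -1))), 10), -4) = Add(Mul(Rational(16, 5), 10), -4) = Add(32, -4) = 28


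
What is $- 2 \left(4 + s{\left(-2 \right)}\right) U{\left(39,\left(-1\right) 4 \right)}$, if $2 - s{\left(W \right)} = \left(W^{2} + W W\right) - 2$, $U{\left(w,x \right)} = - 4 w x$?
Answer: $0$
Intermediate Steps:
$U{\left(w,x \right)} = - 4 w x$
$s{\left(W \right)} = 4 - 2 W^{2}$ ($s{\left(W \right)} = 2 - \left(\left(W^{2} + W W\right) - 2\right) = 2 - \left(\left(W^{2} + W^{2}\right) - 2\right) = 2 - \left(2 W^{2} - 2\right) = 2 - \left(-2 + 2 W^{2}\right) = 4 - 2 W^{2}$)
$- 2 \left(4 + s{\left(-2 \right)}\right) U{\left(39,\left(-1\right) 4 \right)} = - 2 \left(4 + \left(4 - 2 \left(-2\right)^{2}\right)\right) \left(\left(-4\right) 39 \left(\left(-1\right) 4\right)\right) = - 2 \left(4 + \left(4 - 8\right)\right) \left(\left(-4\right) 39 \left(-4\right)\right) = - 2 \left(4 + \left(4 - 8\right)\right) 624 = - 2 \left(4 - 4\right) 624 = \left(-2\right) 0 \cdot 624 = 0 \cdot 624 = 0$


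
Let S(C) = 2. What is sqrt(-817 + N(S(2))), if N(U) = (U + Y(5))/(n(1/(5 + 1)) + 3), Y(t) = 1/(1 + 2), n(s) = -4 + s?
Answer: I*sqrt(20495)/5 ≈ 28.632*I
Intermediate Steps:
Y(t) = 1/3
N(U) = -2/5 - 6*U/5 (N(U) = (U + 1/3)/((-4 + 1/(5 + 1)) + 3) = (1/3 + U)/((-4 + 1/6) + 3) = (1/3 + U)/(-23/6 + 3) = (1/3 + U)/(-5/6) = (1/3 + U)*(-6/5) = -2/5 - 6*U/5)
sqrt(-817 + N(S(2))) = sqrt(-817 + (-2/5 - 6/5*2)) = sqrt(-817 + (-2/5 - 12/5)) = sqrt(-817 - 14/5) = sqrt(-4099/5) = I*sqrt(20495)/5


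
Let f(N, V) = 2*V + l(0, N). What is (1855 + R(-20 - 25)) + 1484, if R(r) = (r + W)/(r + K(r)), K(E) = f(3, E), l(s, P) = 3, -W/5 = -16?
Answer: 440713/132 ≈ 3338.7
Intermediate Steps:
W = 80 (W = -5*(-16) = 80)
f(N, V) = 3 + 2*V (f(N, V) = 2*V + 3 = 3 + 2*V)
K(E) = 3 + 2*E
R(r) = (80 + r)/(3 + 3*r) (R(r) = (r + 80)/(r + (3 + 2*r)) = (80 + r)/(3 + 3*r))
(1855 + R(-20 - 25)) + 1484 = (1855 + (80 + (-20 - 25))/(3*(1 + (-20 - 25)))) + 1484 = (1855 + (80 - 45)/(3*(1 - 45))) + 1484 = (1855 + (1/3)*35/(-44)) + 1484 = (1855 + (1/3)*(-1/44)*35) + 1484 = (1855 - 35/132) + 1484 = 244825/132 + 1484 = 440713/132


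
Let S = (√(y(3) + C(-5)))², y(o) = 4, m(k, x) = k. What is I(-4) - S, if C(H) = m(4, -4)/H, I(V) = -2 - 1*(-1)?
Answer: -21/5 ≈ -4.2000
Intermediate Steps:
I(V) = -1 (I(V) = -2 + 1 = -1)
C(H) = 4/H
S = 16/5 (S = (√(4 + 4/(-5)))² = (√(4 + 4*(-⅕)))² = (√(4 - ⅘))² = (√(16/5))² = (4*√5/5)² = 16/5 ≈ 3.2000)
I(-4) - S = -1 - 1*16/5 = -1 - 16/5 = -21/5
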